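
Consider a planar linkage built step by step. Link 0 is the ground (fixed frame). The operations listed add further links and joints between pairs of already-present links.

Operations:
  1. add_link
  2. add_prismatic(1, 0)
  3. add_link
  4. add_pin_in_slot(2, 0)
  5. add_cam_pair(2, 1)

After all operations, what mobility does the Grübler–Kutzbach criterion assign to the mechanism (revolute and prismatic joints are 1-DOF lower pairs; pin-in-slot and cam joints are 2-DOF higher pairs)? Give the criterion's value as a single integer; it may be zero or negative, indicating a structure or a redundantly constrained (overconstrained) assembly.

M = 2

[1;0;0] (link 0 is ground)
L+ [2;0;0]
P(1,0)∈J1 [2;1;0]
L+ [3;1;0]
PS(2,0)∈J2 [3;1;1]
C(2,1)∈J2 [3;1;2]
mobility = 6 − 2 − 2 = 2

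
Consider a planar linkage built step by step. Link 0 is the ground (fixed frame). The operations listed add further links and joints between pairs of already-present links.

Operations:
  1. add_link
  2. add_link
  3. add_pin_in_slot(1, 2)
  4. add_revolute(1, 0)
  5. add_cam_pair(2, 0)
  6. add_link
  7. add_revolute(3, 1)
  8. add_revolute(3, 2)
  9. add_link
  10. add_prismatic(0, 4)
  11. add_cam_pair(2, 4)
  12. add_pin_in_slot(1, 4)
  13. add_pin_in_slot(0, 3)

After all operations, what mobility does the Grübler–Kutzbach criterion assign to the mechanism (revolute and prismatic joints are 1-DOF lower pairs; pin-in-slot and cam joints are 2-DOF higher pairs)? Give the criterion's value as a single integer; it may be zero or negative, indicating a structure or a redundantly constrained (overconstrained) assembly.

M = -1

[1;0;0] (link 0 is ground)
L+ [2;0;0]
L+ [3;0;0]
PS(1,2)∈J2 [3;0;1]
R(1,0)∈J1 [3;1;1]
C(2,0)∈J2 [3;1;2]
L+ [4;1;2]
R(3,1)∈J1 [4;2;2]
R(3,2)∈J1 [4;3;2]
L+ [5;3;2]
P(0,4)∈J1 [5;4;2]
C(2,4)∈J2 [5;4;3]
PS(1,4)∈J2 [5;4;4]
PS(0,3)∈J2 [5;4;5]
mobility = 12 − 8 − 5 = -1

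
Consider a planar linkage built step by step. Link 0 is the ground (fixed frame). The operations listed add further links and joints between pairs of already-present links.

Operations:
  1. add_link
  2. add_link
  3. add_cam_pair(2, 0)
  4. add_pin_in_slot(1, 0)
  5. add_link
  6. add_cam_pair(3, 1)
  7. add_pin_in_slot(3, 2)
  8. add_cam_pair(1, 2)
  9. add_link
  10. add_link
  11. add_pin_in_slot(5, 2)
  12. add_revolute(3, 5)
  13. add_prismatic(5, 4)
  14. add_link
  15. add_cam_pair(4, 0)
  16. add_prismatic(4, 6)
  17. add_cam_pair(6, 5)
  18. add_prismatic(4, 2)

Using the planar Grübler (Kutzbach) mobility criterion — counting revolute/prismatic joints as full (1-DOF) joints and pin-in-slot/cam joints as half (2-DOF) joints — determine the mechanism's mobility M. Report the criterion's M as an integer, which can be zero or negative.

M = 2

link 0 = ground. State L|J1|J2 = 1|0|0
+link1  2|0|0
+link2  3|0|0
C(2,0) f=2→J2  3|0|1
PS(1,0) f=2→J2  3|0|2
+link3  4|0|2
C(3,1) f=2→J2  4|0|3
PS(3,2) f=2→J2  4|0|4
C(1,2) f=2→J2  4|0|5
+link4  5|0|5
+link5  6|0|5
PS(5,2) f=2→J2  6|0|6
R(3,5) f=1→J1  6|1|6
P(5,4) f=1→J1  6|2|6
+link6  7|2|6
C(4,0) f=2→J2  7|2|7
P(4,6) f=1→J1  7|3|7
C(6,5) f=2→J2  7|3|8
P(4,2) f=1→J1  7|4|8
M = 3(7−1)−2·4−8 = 18−8−8 = 2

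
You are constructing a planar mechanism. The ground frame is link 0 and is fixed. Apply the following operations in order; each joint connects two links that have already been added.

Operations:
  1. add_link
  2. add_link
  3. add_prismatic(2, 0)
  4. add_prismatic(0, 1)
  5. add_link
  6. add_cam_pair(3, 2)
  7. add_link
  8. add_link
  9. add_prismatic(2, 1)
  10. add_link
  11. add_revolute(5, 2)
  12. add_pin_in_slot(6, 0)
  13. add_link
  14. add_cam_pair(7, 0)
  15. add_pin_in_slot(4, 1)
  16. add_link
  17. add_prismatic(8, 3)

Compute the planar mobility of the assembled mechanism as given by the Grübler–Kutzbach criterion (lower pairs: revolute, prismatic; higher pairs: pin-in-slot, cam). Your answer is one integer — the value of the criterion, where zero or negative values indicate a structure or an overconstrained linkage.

M = 10

(L,J1,J2)=(1,0,0); link0 fixed
link1: (2,0,0)
link2: (3,0,0)
P 2-0 [J1]: (3,1,0)
P 0-1 [J1]: (3,2,0)
link3: (4,2,0)
C 3-2 [J2]: (4,2,1)
link4: (5,2,1)
link5: (6,2,1)
P 2-1 [J1]: (6,3,1)
link6: (7,3,1)
R 5-2 [J1]: (7,4,1)
PS 6-0 [J2]: (7,4,2)
link7: (8,4,2)
C 7-0 [J2]: (8,4,3)
PS 4-1 [J2]: (8,4,4)
link8: (9,4,4)
P 8-3 [J1]: (9,5,4)
Grübler: 3·8 − 2·5 − 4 = 10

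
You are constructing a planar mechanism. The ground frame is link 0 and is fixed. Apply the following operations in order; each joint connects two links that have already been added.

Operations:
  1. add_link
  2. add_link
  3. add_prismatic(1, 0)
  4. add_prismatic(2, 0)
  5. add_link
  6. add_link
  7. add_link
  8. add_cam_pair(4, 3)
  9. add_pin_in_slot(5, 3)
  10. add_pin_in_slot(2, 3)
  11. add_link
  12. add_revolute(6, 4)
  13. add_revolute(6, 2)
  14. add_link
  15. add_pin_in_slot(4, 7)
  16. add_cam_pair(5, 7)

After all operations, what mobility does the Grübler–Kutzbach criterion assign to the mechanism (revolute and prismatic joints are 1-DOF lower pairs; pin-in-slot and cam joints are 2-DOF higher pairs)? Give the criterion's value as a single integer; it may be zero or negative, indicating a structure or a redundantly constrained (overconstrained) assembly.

link 0 = ground. State L|J1|J2 = 1|0|0
+link1  2|0|0
+link2  3|0|0
P(1,0) f=1→J1  3|1|0
P(2,0) f=1→J1  3|2|0
+link3  4|2|0
+link4  5|2|0
+link5  6|2|0
C(4,3) f=2→J2  6|2|1
PS(5,3) f=2→J2  6|2|2
PS(2,3) f=2→J2  6|2|3
+link6  7|2|3
R(6,4) f=1→J1  7|3|3
R(6,2) f=1→J1  7|4|3
+link7  8|4|3
PS(4,7) f=2→J2  8|4|4
C(5,7) f=2→J2  8|4|5
M = 3(8−1)−2·4−5 = 21−8−5 = 8

M = 8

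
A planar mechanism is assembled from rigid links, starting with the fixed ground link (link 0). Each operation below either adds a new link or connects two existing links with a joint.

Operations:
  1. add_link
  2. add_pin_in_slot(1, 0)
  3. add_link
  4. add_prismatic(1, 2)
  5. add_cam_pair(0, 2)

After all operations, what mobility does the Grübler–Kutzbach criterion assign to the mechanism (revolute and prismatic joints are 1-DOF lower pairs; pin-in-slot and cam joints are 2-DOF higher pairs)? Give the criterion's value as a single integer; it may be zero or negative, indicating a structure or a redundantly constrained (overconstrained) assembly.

M = 2

[1;0;0] (link 0 is ground)
L+ [2;0;0]
PS(1,0)∈J2 [2;0;1]
L+ [3;0;1]
P(1,2)∈J1 [3;1;1]
C(0,2)∈J2 [3;1;2]
mobility = 6 − 2 − 2 = 2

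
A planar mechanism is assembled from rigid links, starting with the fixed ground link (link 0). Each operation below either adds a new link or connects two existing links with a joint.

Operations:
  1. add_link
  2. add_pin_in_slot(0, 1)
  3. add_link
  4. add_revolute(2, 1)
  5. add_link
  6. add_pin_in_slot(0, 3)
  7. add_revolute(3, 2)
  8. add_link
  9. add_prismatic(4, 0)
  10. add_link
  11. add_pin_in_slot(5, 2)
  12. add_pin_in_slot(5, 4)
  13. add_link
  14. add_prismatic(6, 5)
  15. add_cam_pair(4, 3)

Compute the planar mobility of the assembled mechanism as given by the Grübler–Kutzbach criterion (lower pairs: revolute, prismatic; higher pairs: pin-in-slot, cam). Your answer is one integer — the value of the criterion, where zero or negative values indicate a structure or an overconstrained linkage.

[1;0;0] (link 0 is ground)
L+ [2;0;0]
PS(0,1)∈J2 [2;0;1]
L+ [3;0;1]
R(2,1)∈J1 [3;1;1]
L+ [4;1;1]
PS(0,3)∈J2 [4;1;2]
R(3,2)∈J1 [4;2;2]
L+ [5;2;2]
P(4,0)∈J1 [5;3;2]
L+ [6;3;2]
PS(5,2)∈J2 [6;3;3]
PS(5,4)∈J2 [6;3;4]
L+ [7;3;4]
P(6,5)∈J1 [7;4;4]
C(4,3)∈J2 [7;4;5]
mobility = 18 − 8 − 5 = 5

M = 5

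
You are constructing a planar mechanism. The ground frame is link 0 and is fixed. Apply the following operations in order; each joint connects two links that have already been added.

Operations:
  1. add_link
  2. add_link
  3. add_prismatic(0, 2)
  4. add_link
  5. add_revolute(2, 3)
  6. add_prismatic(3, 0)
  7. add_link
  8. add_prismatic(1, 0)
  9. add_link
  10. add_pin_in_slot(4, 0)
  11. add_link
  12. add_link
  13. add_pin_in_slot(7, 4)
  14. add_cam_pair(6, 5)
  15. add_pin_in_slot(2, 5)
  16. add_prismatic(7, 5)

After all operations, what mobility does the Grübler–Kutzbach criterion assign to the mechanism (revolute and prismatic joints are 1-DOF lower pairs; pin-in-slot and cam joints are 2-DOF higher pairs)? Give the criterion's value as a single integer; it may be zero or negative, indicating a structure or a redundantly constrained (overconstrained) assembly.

[1;0;0] (link 0 is ground)
L+ [2;0;0]
L+ [3;0;0]
P(0,2)∈J1 [3;1;0]
L+ [4;1;0]
R(2,3)∈J1 [4;2;0]
P(3,0)∈J1 [4;3;0]
L+ [5;3;0]
P(1,0)∈J1 [5;4;0]
L+ [6;4;0]
PS(4,0)∈J2 [6;4;1]
L+ [7;4;1]
L+ [8;4;1]
PS(7,4)∈J2 [8;4;2]
C(6,5)∈J2 [8;4;3]
PS(2,5)∈J2 [8;4;4]
P(7,5)∈J1 [8;5;4]
mobility = 21 − 10 − 4 = 7

M = 7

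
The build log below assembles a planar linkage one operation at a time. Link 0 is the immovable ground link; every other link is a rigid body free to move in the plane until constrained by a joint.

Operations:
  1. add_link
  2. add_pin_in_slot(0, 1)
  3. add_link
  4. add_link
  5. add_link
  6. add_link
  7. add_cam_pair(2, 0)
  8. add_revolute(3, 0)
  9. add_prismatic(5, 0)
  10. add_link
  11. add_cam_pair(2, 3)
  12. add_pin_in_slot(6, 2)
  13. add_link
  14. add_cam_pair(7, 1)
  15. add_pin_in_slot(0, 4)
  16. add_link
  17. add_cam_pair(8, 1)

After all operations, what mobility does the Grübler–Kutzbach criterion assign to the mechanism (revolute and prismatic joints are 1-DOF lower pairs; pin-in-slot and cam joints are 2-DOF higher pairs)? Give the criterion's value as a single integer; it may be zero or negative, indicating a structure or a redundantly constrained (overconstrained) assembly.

M = 13

(L,J1,J2)=(1,0,0); link0 fixed
link1: (2,0,0)
PS 0-1 [J2]: (2,0,1)
link2: (3,0,1)
link3: (4,0,1)
link4: (5,0,1)
link5: (6,0,1)
C 2-0 [J2]: (6,0,2)
R 3-0 [J1]: (6,1,2)
P 5-0 [J1]: (6,2,2)
link6: (7,2,2)
C 2-3 [J2]: (7,2,3)
PS 6-2 [J2]: (7,2,4)
link7: (8,2,4)
C 7-1 [J2]: (8,2,5)
PS 0-4 [J2]: (8,2,6)
link8: (9,2,6)
C 8-1 [J2]: (9,2,7)
Grübler: 3·8 − 2·2 − 7 = 13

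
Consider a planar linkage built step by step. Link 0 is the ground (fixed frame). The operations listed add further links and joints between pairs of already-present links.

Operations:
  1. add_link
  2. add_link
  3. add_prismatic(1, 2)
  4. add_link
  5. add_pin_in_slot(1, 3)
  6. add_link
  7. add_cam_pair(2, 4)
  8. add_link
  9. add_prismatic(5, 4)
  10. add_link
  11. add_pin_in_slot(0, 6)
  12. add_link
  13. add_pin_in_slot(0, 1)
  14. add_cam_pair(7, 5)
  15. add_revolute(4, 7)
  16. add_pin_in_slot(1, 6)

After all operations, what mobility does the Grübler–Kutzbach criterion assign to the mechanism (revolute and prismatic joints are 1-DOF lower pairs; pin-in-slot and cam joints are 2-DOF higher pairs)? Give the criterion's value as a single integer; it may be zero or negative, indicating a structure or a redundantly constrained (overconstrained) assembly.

M = 9

L=1 J1=0 J2=0
add link → L=2 J1=0 J2=0
add link → L=3 J1=0 J2=0
P@1,2 dof=1 J1 → L=3 J1=1 J2=0
add link → L=4 J1=1 J2=0
PS@1,3 dof=2 J2 → L=4 J1=1 J2=1
add link → L=5 J1=1 J2=1
C@2,4 dof=2 J2 → L=5 J1=1 J2=2
add link → L=6 J1=1 J2=2
P@5,4 dof=1 J1 → L=6 J1=2 J2=2
add link → L=7 J1=2 J2=2
PS@0,6 dof=2 J2 → L=7 J1=2 J2=3
add link → L=8 J1=2 J2=3
PS@0,1 dof=2 J2 → L=8 J1=2 J2=4
C@7,5 dof=2 J2 → L=8 J1=2 J2=5
R@4,7 dof=1 J1 → L=8 J1=3 J2=5
PS@1,6 dof=2 J2 → L=8 J1=3 J2=6
M=3(L−1)−2J1−J2=3·7−2·3−6=9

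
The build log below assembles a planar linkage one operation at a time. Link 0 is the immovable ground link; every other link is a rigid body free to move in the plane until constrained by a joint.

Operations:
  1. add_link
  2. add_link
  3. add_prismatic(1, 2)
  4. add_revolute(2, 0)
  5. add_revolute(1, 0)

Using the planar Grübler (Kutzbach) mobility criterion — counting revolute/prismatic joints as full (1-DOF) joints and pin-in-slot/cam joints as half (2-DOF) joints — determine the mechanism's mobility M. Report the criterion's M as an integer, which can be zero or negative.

(L,J1,J2)=(1,0,0); link0 fixed
link1: (2,0,0)
link2: (3,0,0)
P 1-2 [J1]: (3,1,0)
R 2-0 [J1]: (3,2,0)
R 1-0 [J1]: (3,3,0)
Grübler: 3·2 − 2·3 − 0 = 0

M = 0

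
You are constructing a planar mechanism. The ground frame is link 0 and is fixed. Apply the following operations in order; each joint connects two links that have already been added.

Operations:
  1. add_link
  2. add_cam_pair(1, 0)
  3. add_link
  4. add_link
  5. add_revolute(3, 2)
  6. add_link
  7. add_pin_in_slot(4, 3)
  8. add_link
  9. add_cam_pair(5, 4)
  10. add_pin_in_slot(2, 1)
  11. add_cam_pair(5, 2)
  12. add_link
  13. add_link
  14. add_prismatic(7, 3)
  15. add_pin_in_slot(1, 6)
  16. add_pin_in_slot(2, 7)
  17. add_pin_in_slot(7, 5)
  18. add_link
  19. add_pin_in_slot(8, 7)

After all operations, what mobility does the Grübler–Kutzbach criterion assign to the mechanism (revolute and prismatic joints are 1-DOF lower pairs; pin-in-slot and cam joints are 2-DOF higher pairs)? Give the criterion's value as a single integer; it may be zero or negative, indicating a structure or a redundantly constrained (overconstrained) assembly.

ground; <1,0,0>
#1 <2,0,0>
C:1↔0 J2 <2,0,1>
#2 <3,0,1>
#3 <4,0,1>
R:3↔2 J1 <4,1,1>
#4 <5,1,1>
PS:4↔3 J2 <5,1,2>
#5 <6,1,2>
C:5↔4 J2 <6,1,3>
PS:2↔1 J2 <6,1,4>
C:5↔2 J2 <6,1,5>
#6 <7,1,5>
#7 <8,1,5>
P:7↔3 J1 <8,2,5>
PS:1↔6 J2 <8,2,6>
PS:2↔7 J2 <8,2,7>
PS:7↔5 J2 <8,2,8>
#8 <9,2,8>
PS:8↔7 J2 <9,2,9>
3×8 − 2×2 − 1×9 = 11

M = 11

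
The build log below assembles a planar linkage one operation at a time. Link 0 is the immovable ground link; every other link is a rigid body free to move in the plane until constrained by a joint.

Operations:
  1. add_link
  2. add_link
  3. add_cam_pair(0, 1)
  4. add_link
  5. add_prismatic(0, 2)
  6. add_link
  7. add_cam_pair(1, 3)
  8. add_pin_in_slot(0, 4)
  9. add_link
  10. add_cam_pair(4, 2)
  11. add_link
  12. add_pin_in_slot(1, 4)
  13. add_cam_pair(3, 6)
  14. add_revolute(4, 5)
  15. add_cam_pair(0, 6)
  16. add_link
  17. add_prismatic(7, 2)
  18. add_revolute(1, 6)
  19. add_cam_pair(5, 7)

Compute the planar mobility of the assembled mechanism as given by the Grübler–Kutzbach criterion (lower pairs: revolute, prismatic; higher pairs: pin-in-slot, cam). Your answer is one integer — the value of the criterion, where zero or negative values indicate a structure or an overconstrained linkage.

ground; <1,0,0>
#1 <2,0,0>
#2 <3,0,0>
C:0↔1 J2 <3,0,1>
#3 <4,0,1>
P:0↔2 J1 <4,1,1>
#4 <5,1,1>
C:1↔3 J2 <5,1,2>
PS:0↔4 J2 <5,1,3>
#5 <6,1,3>
C:4↔2 J2 <6,1,4>
#6 <7,1,4>
PS:1↔4 J2 <7,1,5>
C:3↔6 J2 <7,1,6>
R:4↔5 J1 <7,2,6>
C:0↔6 J2 <7,2,7>
#7 <8,2,7>
P:7↔2 J1 <8,3,7>
R:1↔6 J1 <8,4,7>
C:5↔7 J2 <8,4,8>
3×7 − 2×4 − 1×8 = 5

M = 5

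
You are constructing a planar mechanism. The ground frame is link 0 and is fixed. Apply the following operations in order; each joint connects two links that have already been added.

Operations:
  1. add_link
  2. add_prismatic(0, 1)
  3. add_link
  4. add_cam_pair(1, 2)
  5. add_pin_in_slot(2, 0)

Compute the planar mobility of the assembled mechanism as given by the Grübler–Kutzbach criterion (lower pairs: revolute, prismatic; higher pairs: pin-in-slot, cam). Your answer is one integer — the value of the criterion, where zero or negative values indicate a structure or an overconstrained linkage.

(L,J1,J2)=(1,0,0); link0 fixed
link1: (2,0,0)
P 0-1 [J1]: (2,1,0)
link2: (3,1,0)
C 1-2 [J2]: (3,1,1)
PS 2-0 [J2]: (3,1,2)
Grübler: 3·2 − 2·1 − 2 = 2

M = 2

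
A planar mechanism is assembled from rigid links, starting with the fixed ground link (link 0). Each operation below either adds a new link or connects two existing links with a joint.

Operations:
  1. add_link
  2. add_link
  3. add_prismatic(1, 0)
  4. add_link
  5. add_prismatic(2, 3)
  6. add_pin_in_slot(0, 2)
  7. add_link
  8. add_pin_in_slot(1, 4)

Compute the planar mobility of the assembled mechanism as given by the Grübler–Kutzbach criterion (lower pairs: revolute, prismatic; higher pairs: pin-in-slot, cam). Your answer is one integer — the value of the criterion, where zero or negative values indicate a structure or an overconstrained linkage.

(L,J1,J2)=(1,0,0); link0 fixed
link1: (2,0,0)
link2: (3,0,0)
P 1-0 [J1]: (3,1,0)
link3: (4,1,0)
P 2-3 [J1]: (4,2,0)
PS 0-2 [J2]: (4,2,1)
link4: (5,2,1)
PS 1-4 [J2]: (5,2,2)
Grübler: 3·4 − 2·2 − 2 = 6

M = 6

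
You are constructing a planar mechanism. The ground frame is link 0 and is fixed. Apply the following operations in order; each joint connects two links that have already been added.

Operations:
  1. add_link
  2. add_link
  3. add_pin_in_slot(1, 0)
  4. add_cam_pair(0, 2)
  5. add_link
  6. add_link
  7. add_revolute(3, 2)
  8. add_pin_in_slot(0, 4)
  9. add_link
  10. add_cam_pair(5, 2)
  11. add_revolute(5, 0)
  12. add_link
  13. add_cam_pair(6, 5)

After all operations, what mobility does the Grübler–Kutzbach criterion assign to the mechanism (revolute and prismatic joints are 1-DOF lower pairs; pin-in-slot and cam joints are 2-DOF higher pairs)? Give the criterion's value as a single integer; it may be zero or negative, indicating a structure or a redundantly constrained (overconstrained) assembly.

[1;0;0] (link 0 is ground)
L+ [2;0;0]
L+ [3;0;0]
PS(1,0)∈J2 [3;0;1]
C(0,2)∈J2 [3;0;2]
L+ [4;0;2]
L+ [5;0;2]
R(3,2)∈J1 [5;1;2]
PS(0,4)∈J2 [5;1;3]
L+ [6;1;3]
C(5,2)∈J2 [6;1;4]
R(5,0)∈J1 [6;2;4]
L+ [7;2;4]
C(6,5)∈J2 [7;2;5]
mobility = 18 − 4 − 5 = 9

M = 9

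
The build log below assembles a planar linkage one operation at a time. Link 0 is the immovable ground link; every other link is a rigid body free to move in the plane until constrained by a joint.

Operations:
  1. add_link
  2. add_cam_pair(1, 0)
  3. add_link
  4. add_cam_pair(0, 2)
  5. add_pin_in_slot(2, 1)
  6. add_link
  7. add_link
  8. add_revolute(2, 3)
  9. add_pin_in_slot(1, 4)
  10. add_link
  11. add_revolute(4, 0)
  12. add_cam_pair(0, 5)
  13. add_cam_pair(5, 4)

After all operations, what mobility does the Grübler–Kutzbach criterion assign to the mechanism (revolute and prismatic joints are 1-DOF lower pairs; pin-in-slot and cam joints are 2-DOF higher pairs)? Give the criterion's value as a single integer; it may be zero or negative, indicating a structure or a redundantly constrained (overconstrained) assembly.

M = 5

(L,J1,J2)=(1,0,0); link0 fixed
link1: (2,0,0)
C 1-0 [J2]: (2,0,1)
link2: (3,0,1)
C 0-2 [J2]: (3,0,2)
PS 2-1 [J2]: (3,0,3)
link3: (4,0,3)
link4: (5,0,3)
R 2-3 [J1]: (5,1,3)
PS 1-4 [J2]: (5,1,4)
link5: (6,1,4)
R 4-0 [J1]: (6,2,4)
C 0-5 [J2]: (6,2,5)
C 5-4 [J2]: (6,2,6)
Grübler: 3·5 − 2·2 − 6 = 5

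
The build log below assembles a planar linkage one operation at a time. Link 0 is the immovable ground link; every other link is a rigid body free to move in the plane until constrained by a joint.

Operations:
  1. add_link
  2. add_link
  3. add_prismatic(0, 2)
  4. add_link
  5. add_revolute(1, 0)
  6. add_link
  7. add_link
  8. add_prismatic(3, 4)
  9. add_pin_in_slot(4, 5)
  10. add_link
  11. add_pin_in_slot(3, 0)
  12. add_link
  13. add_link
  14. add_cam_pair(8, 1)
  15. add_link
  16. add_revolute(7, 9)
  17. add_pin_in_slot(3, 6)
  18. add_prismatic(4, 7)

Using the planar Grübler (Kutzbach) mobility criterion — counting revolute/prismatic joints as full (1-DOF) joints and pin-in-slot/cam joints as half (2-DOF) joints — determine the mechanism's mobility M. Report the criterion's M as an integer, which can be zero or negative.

M = 13

link 0 = ground. State L|J1|J2 = 1|0|0
+link1  2|0|0
+link2  3|0|0
P(0,2) f=1→J1  3|1|0
+link3  4|1|0
R(1,0) f=1→J1  4|2|0
+link4  5|2|0
+link5  6|2|0
P(3,4) f=1→J1  6|3|0
PS(4,5) f=2→J2  6|3|1
+link6  7|3|1
PS(3,0) f=2→J2  7|3|2
+link7  8|3|2
+link8  9|3|2
C(8,1) f=2→J2  9|3|3
+link9  10|3|3
R(7,9) f=1→J1  10|4|3
PS(3,6) f=2→J2  10|4|4
P(4,7) f=1→J1  10|5|4
M = 3(10−1)−2·5−4 = 27−10−4 = 13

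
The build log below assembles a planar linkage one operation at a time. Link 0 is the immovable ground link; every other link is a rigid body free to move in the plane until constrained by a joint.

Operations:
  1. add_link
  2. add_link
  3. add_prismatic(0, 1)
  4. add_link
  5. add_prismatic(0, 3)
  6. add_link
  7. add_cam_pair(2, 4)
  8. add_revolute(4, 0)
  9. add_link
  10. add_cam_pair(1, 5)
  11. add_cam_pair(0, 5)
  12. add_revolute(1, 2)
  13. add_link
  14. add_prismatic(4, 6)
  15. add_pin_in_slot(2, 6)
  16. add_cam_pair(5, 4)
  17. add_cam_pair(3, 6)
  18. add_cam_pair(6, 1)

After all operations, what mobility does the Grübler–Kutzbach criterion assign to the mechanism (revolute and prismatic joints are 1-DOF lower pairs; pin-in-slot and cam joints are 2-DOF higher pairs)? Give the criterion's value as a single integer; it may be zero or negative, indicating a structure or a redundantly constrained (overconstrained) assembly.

ground; <1,0,0>
#1 <2,0,0>
#2 <3,0,0>
P:0↔1 J1 <3,1,0>
#3 <4,1,0>
P:0↔3 J1 <4,2,0>
#4 <5,2,0>
C:2↔4 J2 <5,2,1>
R:4↔0 J1 <5,3,1>
#5 <6,3,1>
C:1↔5 J2 <6,3,2>
C:0↔5 J2 <6,3,3>
R:1↔2 J1 <6,4,3>
#6 <7,4,3>
P:4↔6 J1 <7,5,3>
PS:2↔6 J2 <7,5,4>
C:5↔4 J2 <7,5,5>
C:3↔6 J2 <7,5,6>
C:6↔1 J2 <7,5,7>
3×6 − 2×5 − 1×7 = 1

M = 1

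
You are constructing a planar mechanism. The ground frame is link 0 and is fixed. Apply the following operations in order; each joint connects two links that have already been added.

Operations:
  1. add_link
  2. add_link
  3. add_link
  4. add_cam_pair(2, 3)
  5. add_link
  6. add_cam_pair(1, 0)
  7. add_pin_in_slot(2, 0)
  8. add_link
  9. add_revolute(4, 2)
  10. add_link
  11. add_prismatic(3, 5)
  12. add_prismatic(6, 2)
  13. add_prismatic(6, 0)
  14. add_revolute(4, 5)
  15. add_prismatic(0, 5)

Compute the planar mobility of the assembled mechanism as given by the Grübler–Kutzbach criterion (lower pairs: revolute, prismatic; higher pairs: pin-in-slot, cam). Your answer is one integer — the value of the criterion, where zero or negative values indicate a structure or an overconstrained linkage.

[1;0;0] (link 0 is ground)
L+ [2;0;0]
L+ [3;0;0]
L+ [4;0;0]
C(2,3)∈J2 [4;0;1]
L+ [5;0;1]
C(1,0)∈J2 [5;0;2]
PS(2,0)∈J2 [5;0;3]
L+ [6;0;3]
R(4,2)∈J1 [6;1;3]
L+ [7;1;3]
P(3,5)∈J1 [7;2;3]
P(6,2)∈J1 [7;3;3]
P(6,0)∈J1 [7;4;3]
R(4,5)∈J1 [7;5;3]
P(0,5)∈J1 [7;6;3]
mobility = 18 − 12 − 3 = 3

M = 3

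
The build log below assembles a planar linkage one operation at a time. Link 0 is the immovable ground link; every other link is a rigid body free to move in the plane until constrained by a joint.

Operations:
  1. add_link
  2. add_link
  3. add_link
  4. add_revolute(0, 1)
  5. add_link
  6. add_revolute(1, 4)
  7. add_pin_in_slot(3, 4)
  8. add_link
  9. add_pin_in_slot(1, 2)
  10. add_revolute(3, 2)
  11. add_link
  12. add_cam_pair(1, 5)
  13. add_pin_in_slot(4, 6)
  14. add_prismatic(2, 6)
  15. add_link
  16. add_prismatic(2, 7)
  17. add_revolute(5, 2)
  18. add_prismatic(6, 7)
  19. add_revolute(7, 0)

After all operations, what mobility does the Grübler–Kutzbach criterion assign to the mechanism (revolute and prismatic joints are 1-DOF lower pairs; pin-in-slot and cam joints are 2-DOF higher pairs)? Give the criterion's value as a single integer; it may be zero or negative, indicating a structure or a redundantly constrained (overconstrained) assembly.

M = 1

(L,J1,J2)=(1,0,0); link0 fixed
link1: (2,0,0)
link2: (3,0,0)
link3: (4,0,0)
R 0-1 [J1]: (4,1,0)
link4: (5,1,0)
R 1-4 [J1]: (5,2,0)
PS 3-4 [J2]: (5,2,1)
link5: (6,2,1)
PS 1-2 [J2]: (6,2,2)
R 3-2 [J1]: (6,3,2)
link6: (7,3,2)
C 1-5 [J2]: (7,3,3)
PS 4-6 [J2]: (7,3,4)
P 2-6 [J1]: (7,4,4)
link7: (8,4,4)
P 2-7 [J1]: (8,5,4)
R 5-2 [J1]: (8,6,4)
P 6-7 [J1]: (8,7,4)
R 7-0 [J1]: (8,8,4)
Grübler: 3·7 − 2·8 − 4 = 1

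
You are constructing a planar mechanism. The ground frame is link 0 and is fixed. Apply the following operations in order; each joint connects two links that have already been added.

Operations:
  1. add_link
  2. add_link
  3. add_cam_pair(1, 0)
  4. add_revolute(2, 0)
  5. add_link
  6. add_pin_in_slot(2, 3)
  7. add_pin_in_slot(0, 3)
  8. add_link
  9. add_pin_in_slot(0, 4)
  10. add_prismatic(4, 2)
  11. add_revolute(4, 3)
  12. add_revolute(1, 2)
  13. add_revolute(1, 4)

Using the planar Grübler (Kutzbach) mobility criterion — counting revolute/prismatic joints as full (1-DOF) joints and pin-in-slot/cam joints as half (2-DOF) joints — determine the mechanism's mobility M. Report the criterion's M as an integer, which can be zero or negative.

M = -2

[1;0;0] (link 0 is ground)
L+ [2;0;0]
L+ [3;0;0]
C(1,0)∈J2 [3;0;1]
R(2,0)∈J1 [3;1;1]
L+ [4;1;1]
PS(2,3)∈J2 [4;1;2]
PS(0,3)∈J2 [4;1;3]
L+ [5;1;3]
PS(0,4)∈J2 [5;1;4]
P(4,2)∈J1 [5;2;4]
R(4,3)∈J1 [5;3;4]
R(1,2)∈J1 [5;4;4]
R(1,4)∈J1 [5;5;4]
mobility = 12 − 10 − 4 = -2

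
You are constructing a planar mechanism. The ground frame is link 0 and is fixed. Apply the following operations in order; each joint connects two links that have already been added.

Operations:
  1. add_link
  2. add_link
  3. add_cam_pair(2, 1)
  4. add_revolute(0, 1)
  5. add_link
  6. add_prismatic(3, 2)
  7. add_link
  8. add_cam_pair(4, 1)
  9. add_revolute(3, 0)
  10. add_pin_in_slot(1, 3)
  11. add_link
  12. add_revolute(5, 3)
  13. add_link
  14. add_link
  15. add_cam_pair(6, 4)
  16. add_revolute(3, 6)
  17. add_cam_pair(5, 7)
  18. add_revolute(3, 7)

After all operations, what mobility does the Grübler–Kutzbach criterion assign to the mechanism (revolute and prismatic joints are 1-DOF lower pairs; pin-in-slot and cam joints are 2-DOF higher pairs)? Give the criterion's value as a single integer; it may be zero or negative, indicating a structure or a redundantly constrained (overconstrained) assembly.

ground; <1,0,0>
#1 <2,0,0>
#2 <3,0,0>
C:2↔1 J2 <3,0,1>
R:0↔1 J1 <3,1,1>
#3 <4,1,1>
P:3↔2 J1 <4,2,1>
#4 <5,2,1>
C:4↔1 J2 <5,2,2>
R:3↔0 J1 <5,3,2>
PS:1↔3 J2 <5,3,3>
#5 <6,3,3>
R:5↔3 J1 <6,4,3>
#6 <7,4,3>
#7 <8,4,3>
C:6↔4 J2 <8,4,4>
R:3↔6 J1 <8,5,4>
C:5↔7 J2 <8,5,5>
R:3↔7 J1 <8,6,5>
3×7 − 2×6 − 1×5 = 4

M = 4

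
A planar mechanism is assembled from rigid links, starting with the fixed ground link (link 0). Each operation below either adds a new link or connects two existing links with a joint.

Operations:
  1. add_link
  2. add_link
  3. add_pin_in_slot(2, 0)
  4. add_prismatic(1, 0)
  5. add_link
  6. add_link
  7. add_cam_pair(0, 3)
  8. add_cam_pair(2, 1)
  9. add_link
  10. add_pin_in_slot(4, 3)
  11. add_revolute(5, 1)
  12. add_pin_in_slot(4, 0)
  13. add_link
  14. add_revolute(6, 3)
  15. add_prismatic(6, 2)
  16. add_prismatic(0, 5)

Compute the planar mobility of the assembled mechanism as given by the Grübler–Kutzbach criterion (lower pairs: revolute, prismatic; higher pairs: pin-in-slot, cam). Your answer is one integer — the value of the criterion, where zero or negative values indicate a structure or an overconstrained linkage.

M = 3

link 0 = ground. State L|J1|J2 = 1|0|0
+link1  2|0|0
+link2  3|0|0
PS(2,0) f=2→J2  3|0|1
P(1,0) f=1→J1  3|1|1
+link3  4|1|1
+link4  5|1|1
C(0,3) f=2→J2  5|1|2
C(2,1) f=2→J2  5|1|3
+link5  6|1|3
PS(4,3) f=2→J2  6|1|4
R(5,1) f=1→J1  6|2|4
PS(4,0) f=2→J2  6|2|5
+link6  7|2|5
R(6,3) f=1→J1  7|3|5
P(6,2) f=1→J1  7|4|5
P(0,5) f=1→J1  7|5|5
M = 3(7−1)−2·5−5 = 18−10−5 = 3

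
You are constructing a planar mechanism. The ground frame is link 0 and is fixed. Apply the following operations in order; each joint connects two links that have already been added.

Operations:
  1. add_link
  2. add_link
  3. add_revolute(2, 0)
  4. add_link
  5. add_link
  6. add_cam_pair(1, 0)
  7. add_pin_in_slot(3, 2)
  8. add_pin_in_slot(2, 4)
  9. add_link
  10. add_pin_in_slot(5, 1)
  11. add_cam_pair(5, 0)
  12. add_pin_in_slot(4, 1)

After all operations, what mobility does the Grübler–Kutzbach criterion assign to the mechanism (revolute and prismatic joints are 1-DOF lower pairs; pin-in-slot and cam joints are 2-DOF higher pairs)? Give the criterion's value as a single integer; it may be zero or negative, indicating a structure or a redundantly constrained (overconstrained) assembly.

M = 7

ground; <1,0,0>
#1 <2,0,0>
#2 <3,0,0>
R:2↔0 J1 <3,1,0>
#3 <4,1,0>
#4 <5,1,0>
C:1↔0 J2 <5,1,1>
PS:3↔2 J2 <5,1,2>
PS:2↔4 J2 <5,1,3>
#5 <6,1,3>
PS:5↔1 J2 <6,1,4>
C:5↔0 J2 <6,1,5>
PS:4↔1 J2 <6,1,6>
3×5 − 2×1 − 1×6 = 7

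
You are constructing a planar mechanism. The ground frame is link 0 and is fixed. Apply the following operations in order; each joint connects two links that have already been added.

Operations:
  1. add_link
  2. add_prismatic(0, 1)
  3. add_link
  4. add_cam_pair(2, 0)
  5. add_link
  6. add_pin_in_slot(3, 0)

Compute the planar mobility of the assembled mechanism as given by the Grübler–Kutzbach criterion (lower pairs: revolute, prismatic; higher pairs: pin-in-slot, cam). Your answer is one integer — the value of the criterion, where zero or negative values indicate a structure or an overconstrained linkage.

ground; <1,0,0>
#1 <2,0,0>
P:0↔1 J1 <2,1,0>
#2 <3,1,0>
C:2↔0 J2 <3,1,1>
#3 <4,1,1>
PS:3↔0 J2 <4,1,2>
3×3 − 2×1 − 1×2 = 5

M = 5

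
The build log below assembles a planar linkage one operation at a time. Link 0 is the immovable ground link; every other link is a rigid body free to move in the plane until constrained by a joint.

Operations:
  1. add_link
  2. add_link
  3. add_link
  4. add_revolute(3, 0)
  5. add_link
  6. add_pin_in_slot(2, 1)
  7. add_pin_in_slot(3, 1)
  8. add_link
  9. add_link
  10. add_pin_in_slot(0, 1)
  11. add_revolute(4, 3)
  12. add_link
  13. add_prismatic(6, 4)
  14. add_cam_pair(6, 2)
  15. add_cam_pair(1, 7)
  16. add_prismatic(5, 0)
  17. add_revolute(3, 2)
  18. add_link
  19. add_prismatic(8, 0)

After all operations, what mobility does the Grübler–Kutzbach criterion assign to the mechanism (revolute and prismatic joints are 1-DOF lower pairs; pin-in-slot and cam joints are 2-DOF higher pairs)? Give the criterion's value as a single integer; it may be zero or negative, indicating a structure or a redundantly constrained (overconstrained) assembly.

link 0 = ground. State L|J1|J2 = 1|0|0
+link1  2|0|0
+link2  3|0|0
+link3  4|0|0
R(3,0) f=1→J1  4|1|0
+link4  5|1|0
PS(2,1) f=2→J2  5|1|1
PS(3,1) f=2→J2  5|1|2
+link5  6|1|2
+link6  7|1|2
PS(0,1) f=2→J2  7|1|3
R(4,3) f=1→J1  7|2|3
+link7  8|2|3
P(6,4) f=1→J1  8|3|3
C(6,2) f=2→J2  8|3|4
C(1,7) f=2→J2  8|3|5
P(5,0) f=1→J1  8|4|5
R(3,2) f=1→J1  8|5|5
+link8  9|5|5
P(8,0) f=1→J1  9|6|5
M = 3(9−1)−2·6−5 = 24−12−5 = 7

M = 7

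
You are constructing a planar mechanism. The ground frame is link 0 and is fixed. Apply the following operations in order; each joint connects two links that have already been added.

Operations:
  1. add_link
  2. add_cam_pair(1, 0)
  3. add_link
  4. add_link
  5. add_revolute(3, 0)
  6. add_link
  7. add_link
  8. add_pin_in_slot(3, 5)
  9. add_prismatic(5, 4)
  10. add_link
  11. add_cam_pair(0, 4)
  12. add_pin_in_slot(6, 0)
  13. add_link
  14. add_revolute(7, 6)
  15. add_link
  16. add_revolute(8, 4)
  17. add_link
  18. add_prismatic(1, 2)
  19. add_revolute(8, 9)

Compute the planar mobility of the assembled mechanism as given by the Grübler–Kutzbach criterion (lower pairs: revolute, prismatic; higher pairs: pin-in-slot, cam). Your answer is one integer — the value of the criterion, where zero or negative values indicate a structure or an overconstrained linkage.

M = 11

L=1 J1=0 J2=0
add link → L=2 J1=0 J2=0
C@1,0 dof=2 J2 → L=2 J1=0 J2=1
add link → L=3 J1=0 J2=1
add link → L=4 J1=0 J2=1
R@3,0 dof=1 J1 → L=4 J1=1 J2=1
add link → L=5 J1=1 J2=1
add link → L=6 J1=1 J2=1
PS@3,5 dof=2 J2 → L=6 J1=1 J2=2
P@5,4 dof=1 J1 → L=6 J1=2 J2=2
add link → L=7 J1=2 J2=2
C@0,4 dof=2 J2 → L=7 J1=2 J2=3
PS@6,0 dof=2 J2 → L=7 J1=2 J2=4
add link → L=8 J1=2 J2=4
R@7,6 dof=1 J1 → L=8 J1=3 J2=4
add link → L=9 J1=3 J2=4
R@8,4 dof=1 J1 → L=9 J1=4 J2=4
add link → L=10 J1=4 J2=4
P@1,2 dof=1 J1 → L=10 J1=5 J2=4
R@8,9 dof=1 J1 → L=10 J1=6 J2=4
M=3(L−1)−2J1−J2=3·9−2·6−4=11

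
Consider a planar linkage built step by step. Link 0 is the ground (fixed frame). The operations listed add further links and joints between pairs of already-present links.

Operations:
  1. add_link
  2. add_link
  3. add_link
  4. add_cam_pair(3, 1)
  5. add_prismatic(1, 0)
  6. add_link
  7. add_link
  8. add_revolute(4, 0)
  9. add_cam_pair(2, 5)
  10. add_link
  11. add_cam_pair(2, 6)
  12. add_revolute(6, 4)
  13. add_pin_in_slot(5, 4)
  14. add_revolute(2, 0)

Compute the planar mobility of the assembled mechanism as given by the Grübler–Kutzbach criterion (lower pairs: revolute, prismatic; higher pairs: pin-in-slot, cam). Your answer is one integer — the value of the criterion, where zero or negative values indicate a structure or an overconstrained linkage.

M = 6

L=1 J1=0 J2=0
add link → L=2 J1=0 J2=0
add link → L=3 J1=0 J2=0
add link → L=4 J1=0 J2=0
C@3,1 dof=2 J2 → L=4 J1=0 J2=1
P@1,0 dof=1 J1 → L=4 J1=1 J2=1
add link → L=5 J1=1 J2=1
add link → L=6 J1=1 J2=1
R@4,0 dof=1 J1 → L=6 J1=2 J2=1
C@2,5 dof=2 J2 → L=6 J1=2 J2=2
add link → L=7 J1=2 J2=2
C@2,6 dof=2 J2 → L=7 J1=2 J2=3
R@6,4 dof=1 J1 → L=7 J1=3 J2=3
PS@5,4 dof=2 J2 → L=7 J1=3 J2=4
R@2,0 dof=1 J1 → L=7 J1=4 J2=4
M=3(L−1)−2J1−J2=3·6−2·4−4=6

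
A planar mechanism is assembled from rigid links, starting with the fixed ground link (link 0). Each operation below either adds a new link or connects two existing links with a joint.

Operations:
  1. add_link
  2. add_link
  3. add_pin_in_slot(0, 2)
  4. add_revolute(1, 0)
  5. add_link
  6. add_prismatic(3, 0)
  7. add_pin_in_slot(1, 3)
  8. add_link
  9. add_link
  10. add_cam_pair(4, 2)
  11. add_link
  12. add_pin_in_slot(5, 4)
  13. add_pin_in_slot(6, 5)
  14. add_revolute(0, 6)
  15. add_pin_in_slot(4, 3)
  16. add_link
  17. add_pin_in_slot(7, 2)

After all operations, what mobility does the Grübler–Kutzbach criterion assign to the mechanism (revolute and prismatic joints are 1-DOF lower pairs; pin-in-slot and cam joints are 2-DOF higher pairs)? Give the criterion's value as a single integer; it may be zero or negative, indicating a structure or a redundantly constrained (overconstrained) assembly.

M = 8

ground; <1,0,0>
#1 <2,0,0>
#2 <3,0,0>
PS:0↔2 J2 <3,0,1>
R:1↔0 J1 <3,1,1>
#3 <4,1,1>
P:3↔0 J1 <4,2,1>
PS:1↔3 J2 <4,2,2>
#4 <5,2,2>
#5 <6,2,2>
C:4↔2 J2 <6,2,3>
#6 <7,2,3>
PS:5↔4 J2 <7,2,4>
PS:6↔5 J2 <7,2,5>
R:0↔6 J1 <7,3,5>
PS:4↔3 J2 <7,3,6>
#7 <8,3,6>
PS:7↔2 J2 <8,3,7>
3×7 − 2×3 − 1×7 = 8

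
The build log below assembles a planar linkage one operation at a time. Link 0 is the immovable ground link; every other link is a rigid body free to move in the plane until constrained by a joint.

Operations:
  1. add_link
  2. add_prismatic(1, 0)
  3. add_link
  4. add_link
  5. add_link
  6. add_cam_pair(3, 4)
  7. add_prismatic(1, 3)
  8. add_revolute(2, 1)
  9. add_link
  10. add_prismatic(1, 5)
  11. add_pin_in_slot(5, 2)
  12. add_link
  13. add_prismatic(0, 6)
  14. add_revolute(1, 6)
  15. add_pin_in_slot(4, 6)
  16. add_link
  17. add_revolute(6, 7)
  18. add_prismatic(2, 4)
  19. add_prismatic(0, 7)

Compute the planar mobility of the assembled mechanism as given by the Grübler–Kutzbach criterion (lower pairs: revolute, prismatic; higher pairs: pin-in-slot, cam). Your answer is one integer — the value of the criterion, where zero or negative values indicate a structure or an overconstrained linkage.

M = 0

[1;0;0] (link 0 is ground)
L+ [2;0;0]
P(1,0)∈J1 [2;1;0]
L+ [3;1;0]
L+ [4;1;0]
L+ [5;1;0]
C(3,4)∈J2 [5;1;1]
P(1,3)∈J1 [5;2;1]
R(2,1)∈J1 [5;3;1]
L+ [6;3;1]
P(1,5)∈J1 [6;4;1]
PS(5,2)∈J2 [6;4;2]
L+ [7;4;2]
P(0,6)∈J1 [7;5;2]
R(1,6)∈J1 [7;6;2]
PS(4,6)∈J2 [7;6;3]
L+ [8;6;3]
R(6,7)∈J1 [8;7;3]
P(2,4)∈J1 [8;8;3]
P(0,7)∈J1 [8;9;3]
mobility = 21 − 18 − 3 = 0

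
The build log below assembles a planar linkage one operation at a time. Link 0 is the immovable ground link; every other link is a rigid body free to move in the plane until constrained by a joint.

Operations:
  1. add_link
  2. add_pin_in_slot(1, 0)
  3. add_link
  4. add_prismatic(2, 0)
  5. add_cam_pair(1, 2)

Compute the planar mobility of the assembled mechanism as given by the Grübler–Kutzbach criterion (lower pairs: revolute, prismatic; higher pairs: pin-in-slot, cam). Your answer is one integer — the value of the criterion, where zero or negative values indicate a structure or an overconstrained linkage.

ground; <1,0,0>
#1 <2,0,0>
PS:1↔0 J2 <2,0,1>
#2 <3,0,1>
P:2↔0 J1 <3,1,1>
C:1↔2 J2 <3,1,2>
3×2 − 2×1 − 1×2 = 2

M = 2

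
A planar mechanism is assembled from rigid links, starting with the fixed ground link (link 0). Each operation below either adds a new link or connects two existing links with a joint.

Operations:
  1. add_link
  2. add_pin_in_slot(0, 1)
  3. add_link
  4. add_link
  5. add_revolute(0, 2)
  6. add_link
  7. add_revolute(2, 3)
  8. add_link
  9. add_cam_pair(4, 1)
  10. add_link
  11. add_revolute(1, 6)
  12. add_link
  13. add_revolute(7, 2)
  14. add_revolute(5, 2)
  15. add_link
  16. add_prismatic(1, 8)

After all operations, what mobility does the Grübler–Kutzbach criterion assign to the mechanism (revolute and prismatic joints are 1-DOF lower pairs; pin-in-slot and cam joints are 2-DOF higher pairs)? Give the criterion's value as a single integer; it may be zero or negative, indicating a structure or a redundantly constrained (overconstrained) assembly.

ground; <1,0,0>
#1 <2,0,0>
PS:0↔1 J2 <2,0,1>
#2 <3,0,1>
#3 <4,0,1>
R:0↔2 J1 <4,1,1>
#4 <5,1,1>
R:2↔3 J1 <5,2,1>
#5 <6,2,1>
C:4↔1 J2 <6,2,2>
#6 <7,2,2>
R:1↔6 J1 <7,3,2>
#7 <8,3,2>
R:7↔2 J1 <8,4,2>
R:5↔2 J1 <8,5,2>
#8 <9,5,2>
P:1↔8 J1 <9,6,2>
3×8 − 2×6 − 1×2 = 10

M = 10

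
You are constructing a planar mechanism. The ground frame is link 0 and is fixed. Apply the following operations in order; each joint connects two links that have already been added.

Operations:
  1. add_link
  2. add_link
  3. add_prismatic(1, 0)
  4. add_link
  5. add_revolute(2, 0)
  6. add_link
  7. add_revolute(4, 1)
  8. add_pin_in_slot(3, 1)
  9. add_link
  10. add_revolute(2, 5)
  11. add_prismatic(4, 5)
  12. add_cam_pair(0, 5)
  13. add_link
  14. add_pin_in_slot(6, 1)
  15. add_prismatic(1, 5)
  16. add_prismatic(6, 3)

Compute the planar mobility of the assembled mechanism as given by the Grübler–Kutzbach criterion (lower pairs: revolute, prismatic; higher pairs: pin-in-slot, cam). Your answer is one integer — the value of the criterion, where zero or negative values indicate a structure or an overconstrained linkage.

M = 1

link 0 = ground. State L|J1|J2 = 1|0|0
+link1  2|0|0
+link2  3|0|0
P(1,0) f=1→J1  3|1|0
+link3  4|1|0
R(2,0) f=1→J1  4|2|0
+link4  5|2|0
R(4,1) f=1→J1  5|3|0
PS(3,1) f=2→J2  5|3|1
+link5  6|3|1
R(2,5) f=1→J1  6|4|1
P(4,5) f=1→J1  6|5|1
C(0,5) f=2→J2  6|5|2
+link6  7|5|2
PS(6,1) f=2→J2  7|5|3
P(1,5) f=1→J1  7|6|3
P(6,3) f=1→J1  7|7|3
M = 3(7−1)−2·7−3 = 18−14−3 = 1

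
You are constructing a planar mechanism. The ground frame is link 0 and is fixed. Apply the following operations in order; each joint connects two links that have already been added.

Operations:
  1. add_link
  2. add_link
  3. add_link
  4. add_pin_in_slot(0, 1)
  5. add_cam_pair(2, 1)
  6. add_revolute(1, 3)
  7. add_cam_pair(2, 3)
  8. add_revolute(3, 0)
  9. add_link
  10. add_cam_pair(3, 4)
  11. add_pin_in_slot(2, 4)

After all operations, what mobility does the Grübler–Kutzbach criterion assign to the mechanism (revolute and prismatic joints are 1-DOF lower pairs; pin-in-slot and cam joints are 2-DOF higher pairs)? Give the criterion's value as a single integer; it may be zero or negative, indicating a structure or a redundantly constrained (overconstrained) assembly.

M = 3

link 0 = ground. State L|J1|J2 = 1|0|0
+link1  2|0|0
+link2  3|0|0
+link3  4|0|0
PS(0,1) f=2→J2  4|0|1
C(2,1) f=2→J2  4|0|2
R(1,3) f=1→J1  4|1|2
C(2,3) f=2→J2  4|1|3
R(3,0) f=1→J1  4|2|3
+link4  5|2|3
C(3,4) f=2→J2  5|2|4
PS(2,4) f=2→J2  5|2|5
M = 3(5−1)−2·2−5 = 12−4−5 = 3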